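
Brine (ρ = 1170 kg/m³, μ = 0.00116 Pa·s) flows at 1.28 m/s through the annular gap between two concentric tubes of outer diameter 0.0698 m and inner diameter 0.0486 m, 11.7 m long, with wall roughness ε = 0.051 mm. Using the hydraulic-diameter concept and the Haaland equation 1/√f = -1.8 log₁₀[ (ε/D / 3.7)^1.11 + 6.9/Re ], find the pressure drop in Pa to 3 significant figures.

ΔP ≈ 15300 Pa

Hydraulic diameter D_h = 4A/P = D_o - D_i = 0.0698 - 0.0486 = 0.0212 m.
Re = ρVD_h/μ = 1170·1.28·0.0212/0.00116 = 2.737e+04.
ε/D_h = 5.1e-05/0.0212 = 0.00241; Haaland gives 1/√f = -1.8 log₁₀[0.00029+0.000252] = 5.879, so f = 0.02894.
ΔP = f(L/D_h)(ρV²/2) = 0.02894·11.7/0.0212·958.5 = 1.531e+04 Pa.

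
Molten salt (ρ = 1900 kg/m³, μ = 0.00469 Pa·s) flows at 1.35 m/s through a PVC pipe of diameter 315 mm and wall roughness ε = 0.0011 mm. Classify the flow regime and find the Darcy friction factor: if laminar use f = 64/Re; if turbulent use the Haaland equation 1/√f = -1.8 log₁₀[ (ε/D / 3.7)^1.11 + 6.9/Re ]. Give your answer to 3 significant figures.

Re = ρVD/μ = 1900·1.35·0.315/0.00469 = 1.723e+05.
Re > 4000 → turbulent. ε/D = 1.1e-06/0.315 = 3.49e-06; Haaland: 1/√f = -1.8 log₁₀[2.05e-07 + 4.01e-05] = 7.911, so f = 0.01598.

f ≈ 0.0160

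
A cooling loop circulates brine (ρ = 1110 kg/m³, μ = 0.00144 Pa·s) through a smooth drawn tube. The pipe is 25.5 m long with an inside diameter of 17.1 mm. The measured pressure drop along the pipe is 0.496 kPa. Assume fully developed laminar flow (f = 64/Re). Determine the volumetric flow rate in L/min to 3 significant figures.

For laminar flow, f = 64/Re with Re = ρVD/μ, so Darcy-Weisbach reduces to ΔP = 32μLV/D². Solving for V: V = ΔP·D²/(32μL) = 496·(0.0171)²/(32·0.00144·25.5) = 0.1234 m/s.
Check: Re = ρVD/μ = 1110·0.1234·0.0171/0.00144 = 1627 < 2300, so the laminar assumption holds.
Q = V·A = 0.1234·(π/4·0.0171²) = 2.835e-05 m³/s = 1.70 L/min.

Q ≈ 1.70 L/min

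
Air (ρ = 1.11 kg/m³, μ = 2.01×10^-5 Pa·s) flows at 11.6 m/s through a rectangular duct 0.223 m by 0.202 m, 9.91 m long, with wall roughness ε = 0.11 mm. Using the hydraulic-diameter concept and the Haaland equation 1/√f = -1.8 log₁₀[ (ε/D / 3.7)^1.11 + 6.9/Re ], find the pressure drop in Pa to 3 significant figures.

Hydraulic diameter D_h = 4A/P = 4·(0.223·0.202)/(2·(0.223+0.202)) = 0.1802/0.85 = 0.212 m.
Re = ρVD_h/μ = 1.11·11.6·0.212/2.01e-05 = 1.358e+05.
ε/D_h = 0.00011/0.212 = 0.000519; Haaland gives 1/√f = -1.8 log₁₀[5.29e-05+5.08e-05] = 7.172, so f = 0.01944.
ΔP = f(L/D_h)(ρV²/2) = 0.01944·9.91/0.212·74.68 = 67.88 Pa.

ΔP ≈ 67.9 Pa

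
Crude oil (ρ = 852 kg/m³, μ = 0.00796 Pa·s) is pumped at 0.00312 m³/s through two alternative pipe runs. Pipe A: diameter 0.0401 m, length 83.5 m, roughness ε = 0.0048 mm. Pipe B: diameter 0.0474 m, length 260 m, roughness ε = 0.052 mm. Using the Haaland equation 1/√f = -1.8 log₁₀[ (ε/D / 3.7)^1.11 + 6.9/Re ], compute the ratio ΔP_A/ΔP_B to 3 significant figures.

ΔP_A/ΔP_B ≈ 0.682

Pipe A: V = Q/A = 0.00312/0.001263 = 2.47 m/s; Re = 1.06e+04; ε/D = 0.00012; Haaland → f = 0.03053; ΔP_A = f(L/D)(ρV²/2) = 1.653e+05 Pa.
Pipe B: V = Q/A = 0.00312/0.001765 = 1.768 m/s; Re = 8970; ε/D = 0.0011; Haaland → f = 0.03317; ΔP_B = f(L/D)(ρV²/2) = 2.423e+05 Pa.
ΔP_A/ΔP_B = 1.653e+05/2.423e+05 = 0.682.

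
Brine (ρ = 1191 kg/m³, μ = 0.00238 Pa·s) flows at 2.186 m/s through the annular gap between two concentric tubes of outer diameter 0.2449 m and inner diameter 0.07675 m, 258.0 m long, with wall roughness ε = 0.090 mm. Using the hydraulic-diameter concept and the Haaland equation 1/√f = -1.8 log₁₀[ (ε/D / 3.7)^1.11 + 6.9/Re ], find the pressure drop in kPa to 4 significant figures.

Hydraulic diameter D_h = 4A/P = D_o - D_i = 0.2449 - 0.07675 = 0.1682 m.
Re = ρVD_h/μ = 1191·2.186·0.1682/0.00238 = 1.839e+05.
ε/D_h = 9e-05/0.1682 = 0.000535; Haaland gives 1/√f = -1.8 log₁₀[5.47e-05+3.75e-05] = 7.263, so f = 0.01895.
ΔP = f(L/D_h)(ρV²/2) = 0.01895·258/0.1682·2846 = 8.276e+04 Pa.
ΔP = 82.76 kPa.

ΔP ≈ 82.76 kPa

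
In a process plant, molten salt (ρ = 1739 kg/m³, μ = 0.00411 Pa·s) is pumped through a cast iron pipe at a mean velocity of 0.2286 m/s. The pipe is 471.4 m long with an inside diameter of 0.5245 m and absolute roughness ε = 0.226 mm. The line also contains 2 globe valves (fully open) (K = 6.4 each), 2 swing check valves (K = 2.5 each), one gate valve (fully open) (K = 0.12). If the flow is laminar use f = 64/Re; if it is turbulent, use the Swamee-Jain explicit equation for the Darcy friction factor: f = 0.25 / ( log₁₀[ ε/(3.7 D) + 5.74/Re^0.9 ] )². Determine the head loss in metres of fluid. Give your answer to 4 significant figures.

h_f ≈ 0.1012 m

Reynolds number Re = ρVD/μ = 1739 · 0.2286 · 0.5245 / 0.00411 = 5.073e+04.
Re > 4000 → turbulent. Relative roughness ε/D = 0.000226/0.5245 = 0.000431. Swamee-Jain: f = 0.25/(log₁₀[0.000431/3.7 + 5.74/5.073e+04^0.9])² = 0.25/(log₁₀[0.000116 + 0.000334])² = 0.25/(-3.346)² = 0.02233.
Total minor-loss coefficient ΣK = 2·6.4 + 2·2.5 + 1·0.12 = 17.9.
ΔP = [f·L/D + ΣK]·(ρV²/2) = [0.02233·471.4/0.5245 + 17.9]·(1739·0.2286²/2) = [20.07 + 17.9]·45.44 = 1726 Pa.
Head loss h_f = ΔP/(ρg) = 1726/(1739·9.81) = 0.1012 m.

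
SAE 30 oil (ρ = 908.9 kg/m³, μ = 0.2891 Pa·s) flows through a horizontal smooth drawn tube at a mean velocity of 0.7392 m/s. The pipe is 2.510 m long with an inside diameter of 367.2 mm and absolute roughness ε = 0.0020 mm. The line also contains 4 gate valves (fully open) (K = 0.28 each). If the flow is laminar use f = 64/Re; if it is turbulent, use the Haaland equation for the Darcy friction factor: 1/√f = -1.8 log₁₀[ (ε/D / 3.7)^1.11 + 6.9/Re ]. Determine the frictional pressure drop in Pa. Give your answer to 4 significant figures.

Reynolds number Re = ρVD/μ = 908.9 · 0.7392 · 0.3672 / 0.289 = 853.4.
Re < 2300 → laminar flow, so f = 64/Re = 64/853.4 = 0.075 (the turbulent correlation is not needed).
Total minor-loss coefficient ΣK = 4·0.28 = 1.12.
ΔP = [f·L/D + ΣK]·(ρV²/2) = [0.075·2.51/0.3672 + 1.12]·(908.9·0.7392²/2) = [0.5126 + 1.12]·248.3 = 405.4 Pa.

ΔP ≈ 405.4 Pa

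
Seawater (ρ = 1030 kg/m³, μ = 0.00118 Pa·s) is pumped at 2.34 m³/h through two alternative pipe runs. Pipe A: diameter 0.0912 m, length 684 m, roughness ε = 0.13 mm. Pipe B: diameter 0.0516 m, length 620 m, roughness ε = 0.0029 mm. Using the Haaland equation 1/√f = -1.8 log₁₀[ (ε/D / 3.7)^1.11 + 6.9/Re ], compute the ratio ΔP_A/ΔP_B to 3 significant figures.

Pipe A: V = Q/A = 0.00065/0.006533 = 0.0995 m/s; Re = 7921; ε/D = 0.00143; Haaland → f = 0.03462; ΔP_A = f(L/D)(ρV²/2) = 1324 Pa.
Pipe B: V = Q/A = 0.00065/0.002091 = 0.3108 m/s; Re = 1.4e+04; ε/D = 5.62e-05; Haaland → f = 0.02828; ΔP_B = f(L/D)(ρV²/2) = 1.691e+04 Pa.
ΔP_A/ΔP_B = 1324/1.691e+04 = 0.0783.

ΔP_A/ΔP_B ≈ 0.0783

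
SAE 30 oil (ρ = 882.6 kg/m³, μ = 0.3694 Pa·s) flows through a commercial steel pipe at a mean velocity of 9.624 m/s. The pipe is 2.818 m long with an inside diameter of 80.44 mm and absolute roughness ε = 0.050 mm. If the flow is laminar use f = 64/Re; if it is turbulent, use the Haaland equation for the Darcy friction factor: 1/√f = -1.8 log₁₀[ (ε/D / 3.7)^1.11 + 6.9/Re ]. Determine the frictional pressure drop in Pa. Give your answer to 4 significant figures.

Reynolds number Re = ρVD/μ = 882.6 · 9.624 · 0.08044 / 0.369 = 1850.
Re < 2300 → laminar flow, so f = 64/Re = 64/1850 = 0.0346 (the turbulent correlation is not needed).
Darcy-Weisbach: ΔP = f(L/D)(ρV²/2) = 0.0346·(2.818/0.08044)·(882.6·9.624²/2) = 0.0346·35.03·4.087e+04 = 4.954e+04 Pa.

ΔP ≈ 49540 Pa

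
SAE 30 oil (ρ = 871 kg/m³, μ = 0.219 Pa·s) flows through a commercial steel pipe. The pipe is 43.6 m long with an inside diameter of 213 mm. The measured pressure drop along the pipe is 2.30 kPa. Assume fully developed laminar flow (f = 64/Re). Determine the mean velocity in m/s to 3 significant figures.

For laminar flow, f = 64/Re with Re = ρVD/μ, so Darcy-Weisbach reduces to ΔP = 32μLV/D². Solving for V: V = ΔP·D²/(32μL) = 2300·(0.213)²/(32·0.219·43.6) = 0.3415 m/s.
Check: Re = ρVD/μ = 871·0.3415·0.213/0.219 = 289.3 < 2300, so the laminar assumption holds.

V ≈ 0.342 m/s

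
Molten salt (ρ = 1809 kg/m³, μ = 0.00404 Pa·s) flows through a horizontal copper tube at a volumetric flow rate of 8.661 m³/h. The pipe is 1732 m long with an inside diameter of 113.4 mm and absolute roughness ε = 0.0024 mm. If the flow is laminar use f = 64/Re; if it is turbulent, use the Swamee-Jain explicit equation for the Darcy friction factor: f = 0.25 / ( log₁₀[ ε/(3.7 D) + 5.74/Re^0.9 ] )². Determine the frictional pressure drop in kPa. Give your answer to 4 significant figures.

Q = 8.661 m³/h = 8.661/3600 = 0.002406 m³/s.
Cross-sectional area A = πD²/4 = π(0.1134)²/4 = 0.0101 m²; mean velocity V = Q/A = 0.002406/0.0101 = 0.2382 m/s.
Reynolds number Re = ρVD/μ = 1809 · 0.2382 · 0.1134 / 0.00404 = 1.21e+04.
Re > 4000 → turbulent. Relative roughness ε/D = 2.4e-06/0.1134 = 2.12e-05. Swamee-Jain: f = 0.25/(log₁₀[2.12e-05/3.7 + 5.74/1.21e+04^0.9])² = 0.25/(log₁₀[5.72e-06 + 0.00121])² = 0.25/(-2.913)² = 0.02945.
Darcy-Weisbach: ΔP = f(L/D)(ρV²/2) = 0.02945·(1732/0.1134)·(1809·0.2382²/2) = 0.02945·1.527e+04·51.32 = 2.309e+04 Pa.
ΔP = 2.309e+04 Pa = 23.09 kPa.

ΔP ≈ 23.09 kPa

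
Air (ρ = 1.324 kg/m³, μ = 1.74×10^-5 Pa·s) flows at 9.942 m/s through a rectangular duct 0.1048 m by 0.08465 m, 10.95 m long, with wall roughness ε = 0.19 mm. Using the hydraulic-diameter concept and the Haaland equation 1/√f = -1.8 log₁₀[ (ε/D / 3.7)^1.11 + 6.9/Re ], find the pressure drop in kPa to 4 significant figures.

ΔP ≈ 0.1959 kPa

Hydraulic diameter D_h = 4A/P = 4·(0.1048·0.08465)/(2·(0.1048+0.08465)) = 0.03549/0.3789 = 0.09365 m.
Re = ρVD_h/μ = 1.324·9.942·0.09365/1.74e-05 = 7.085e+04.
ε/D_h = 0.00019/0.09365 = 0.00203; Haaland gives 1/√f = -1.8 log₁₀[0.00024+9.74e-05] = 6.249, so f = 0.02561.
ΔP = f(L/D_h)(ρV²/2) = 0.02561·10.95/0.09365·65.43 = 195.9 Pa.
ΔP = 0.1959 kPa.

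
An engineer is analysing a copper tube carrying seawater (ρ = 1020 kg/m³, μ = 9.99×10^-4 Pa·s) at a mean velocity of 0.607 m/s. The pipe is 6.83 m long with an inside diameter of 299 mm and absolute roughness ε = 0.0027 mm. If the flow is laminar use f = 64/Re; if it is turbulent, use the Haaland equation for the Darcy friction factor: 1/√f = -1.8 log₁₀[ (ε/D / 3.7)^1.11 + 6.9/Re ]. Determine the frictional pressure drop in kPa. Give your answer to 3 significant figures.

ΔP ≈ 0.0677 kPa

Reynolds number Re = ρVD/μ = 1020 · 0.607 · 0.299 / 0.000999 = 1.853e+05.
Re > 4000 → turbulent. Relative roughness ε/D = 2.7e-06/0.299 = 9.03e-06. Haaland: 1/√f = -1.8 log₁₀[(9.03e-06/3.7)^1.11 + 6.9/1.853e+05] = -1.8 log₁₀[5.89e-07 + 3.72e-05] = 7.96, so f = 0.01578.
Darcy-Weisbach: ΔP = f(L/D)(ρV²/2) = 0.01578·(6.83/0.299)·(1020·0.607²/2) = 0.01578·22.84·187.9 = 67.74 Pa.
ΔP = 67.74 Pa = 0.0677 kPa.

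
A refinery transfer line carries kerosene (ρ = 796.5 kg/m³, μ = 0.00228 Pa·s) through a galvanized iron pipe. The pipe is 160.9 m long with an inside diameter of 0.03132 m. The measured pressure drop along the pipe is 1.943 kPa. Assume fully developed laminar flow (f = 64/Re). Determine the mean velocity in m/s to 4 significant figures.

V ≈ 0.1624 m/s

For laminar flow, f = 64/Re with Re = ρVD/μ, so Darcy-Weisbach reduces to ΔP = 32μLV/D². Solving for V: V = ΔP·D²/(32μL) = 1943·(0.03132)²/(32·0.00228·160.9) = 0.1624 m/s.
Check: Re = ρVD/μ = 796.5·0.1624·0.03132/0.00228 = 1776 < 2300, so the laminar assumption holds.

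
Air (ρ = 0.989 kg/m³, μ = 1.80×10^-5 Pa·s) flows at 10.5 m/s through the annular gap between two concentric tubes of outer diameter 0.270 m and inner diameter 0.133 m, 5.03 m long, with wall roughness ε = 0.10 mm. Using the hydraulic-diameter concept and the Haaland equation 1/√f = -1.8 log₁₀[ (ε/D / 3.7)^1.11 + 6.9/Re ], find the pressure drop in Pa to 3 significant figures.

Hydraulic diameter D_h = 4A/P = D_o - D_i = 0.27 - 0.133 = 0.137 m.
Re = ρVD_h/μ = 0.989·10.5·0.137/1.8e-05 = 7.904e+04.
ε/D_h = 0.0001/0.137 = 0.00073; Haaland gives 1/√f = -1.8 log₁₀[7.72e-05+8.73e-05] = 6.811, so f = 0.02156.
ΔP = f(L/D_h)(ρV²/2) = 0.02156·5.03/0.137·54.52 = 43.15 Pa.

ΔP ≈ 43.1 Pa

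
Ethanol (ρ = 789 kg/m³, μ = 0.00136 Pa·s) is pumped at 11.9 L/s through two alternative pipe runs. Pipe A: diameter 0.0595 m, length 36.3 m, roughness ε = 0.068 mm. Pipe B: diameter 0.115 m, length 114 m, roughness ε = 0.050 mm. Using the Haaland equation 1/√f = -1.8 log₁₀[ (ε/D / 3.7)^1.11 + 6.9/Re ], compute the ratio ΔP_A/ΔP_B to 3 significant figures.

ΔP_A/ΔP_B ≈ 9.11

Pipe A: V = Q/A = 0.0119/0.002781 = 4.28 m/s; Re = 1.477e+05; ε/D = 0.00114; Haaland → f = 0.02183; ΔP_A = f(L/D)(ρV²/2) = 9.623e+04 Pa.
Pipe B: V = Q/A = 0.0119/0.01039 = 1.146 m/s; Re = 7.644e+04; ε/D = 0.000435; Haaland → f = 0.02057; ΔP_B = f(L/D)(ρV²/2) = 1.056e+04 Pa.
ΔP_A/ΔP_B = 9.623e+04/1.056e+04 = 9.11.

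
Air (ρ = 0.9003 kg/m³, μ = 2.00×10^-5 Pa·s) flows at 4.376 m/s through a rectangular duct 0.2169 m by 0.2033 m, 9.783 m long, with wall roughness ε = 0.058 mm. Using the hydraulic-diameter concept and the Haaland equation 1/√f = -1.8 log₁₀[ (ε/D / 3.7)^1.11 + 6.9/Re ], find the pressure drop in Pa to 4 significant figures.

Hydraulic diameter D_h = 4A/P = 4·(0.2169·0.2033)/(2·(0.2169+0.2033)) = 0.1764/0.8404 = 0.2099 m.
Re = ρVD_h/μ = 0.9003·4.376·0.2099/2e-05 = 4.134e+04.
ε/D_h = 5.8e-05/0.2099 = 0.000276; Haaland gives 1/√f = -1.8 log₁₀[2.63e-05+0.000167] = 6.685, so f = 0.02237.
ΔP = f(L/D_h)(ρV²/2) = 0.02237·9.783/0.2099·8.62 = 8.99 Pa.

ΔP ≈ 8.990 Pa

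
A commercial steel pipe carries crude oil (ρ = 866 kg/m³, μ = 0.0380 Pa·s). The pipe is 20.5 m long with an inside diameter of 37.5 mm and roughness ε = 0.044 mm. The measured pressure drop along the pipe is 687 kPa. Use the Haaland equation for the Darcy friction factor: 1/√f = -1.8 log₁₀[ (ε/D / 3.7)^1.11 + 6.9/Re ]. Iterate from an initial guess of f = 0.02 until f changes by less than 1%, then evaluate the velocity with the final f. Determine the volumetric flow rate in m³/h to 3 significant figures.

Rearranging Darcy-Weisbach: V = √(2·ΔP·D/(f·L·ρ)). With ε/D = 4.4e-05/0.0375 = 0.00117, iterate starting from f = 0.02:
  f = 0.02 → V = √(2·6.87e+05·0.0375/(0.02·20.5·866)) = 12.05 m/s; Re = ρVD/μ = 1.029e+04; f → 0.03219
  f = 0.03219 → V = 9.495 m/s; Re = 8115; f → 0.0341
  f = 0.0341 → V = 9.225 m/s; Re = 7884; f → 0.03435
Converged (Δf/f < 1%). With the final f = 0.03435: V = √(2·6.87e+05·0.0375/(0.03435·20.5·866)) = 9.192 m/s.
Q = V·A = 9.192·(π/4·0.0375²) = 0.01015 m³/s = 36.5 m³/h.

Q ≈ 36.5 m³/h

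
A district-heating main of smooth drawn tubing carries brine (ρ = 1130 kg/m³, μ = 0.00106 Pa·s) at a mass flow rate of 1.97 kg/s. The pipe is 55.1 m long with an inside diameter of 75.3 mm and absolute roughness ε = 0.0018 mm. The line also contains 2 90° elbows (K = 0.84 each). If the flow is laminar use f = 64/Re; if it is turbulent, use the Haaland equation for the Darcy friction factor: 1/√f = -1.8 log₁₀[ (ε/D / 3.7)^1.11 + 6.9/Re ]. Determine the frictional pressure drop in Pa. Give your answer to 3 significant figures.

ΔP ≈ 1610 Pa

A = πD²/4 = π(0.0753)²/4 = 0.004453 m²; mean velocity V = ṁ/(ρA) = 1.97/(1130 · 0.004453) = 0.3915 m/s.
Reynolds number Re = ρVD/μ = 1130 · 0.3915 · 0.0753 / 0.00106 = 3.143e+04.
Re > 4000 → turbulent. Relative roughness ε/D = 1.8e-06/0.0753 = 2.39e-05. Haaland: 1/√f = -1.8 log₁₀[(2.39e-05/3.7)^1.11 + 6.9/3.143e+04] = -1.8 log₁₀[1.74e-06 + 0.00022] = 6.579, so f = 0.0231.
Total minor-loss coefficient ΣK = 2·0.84 = 1.68.
ΔP = [f·L/D + ΣK]·(ρV²/2) = [0.0231·55.1/0.0753 + 1.68]·(1130·0.3915²/2) = [16.91 + 1.68]·86.59 = 1609 Pa.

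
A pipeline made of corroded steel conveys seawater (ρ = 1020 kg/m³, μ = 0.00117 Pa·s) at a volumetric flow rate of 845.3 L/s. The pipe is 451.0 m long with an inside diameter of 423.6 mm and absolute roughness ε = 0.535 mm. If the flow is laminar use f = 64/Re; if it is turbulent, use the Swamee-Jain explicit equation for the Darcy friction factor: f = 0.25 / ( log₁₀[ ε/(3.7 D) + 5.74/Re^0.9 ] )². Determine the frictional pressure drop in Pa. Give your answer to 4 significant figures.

Q = 845.3 L/s = 845.3/1000 = 0.8453 m³/s.
Cross-sectional area A = πD²/4 = π(0.4236)²/4 = 0.1409 m²; mean velocity V = Q/A = 0.8453/0.1409 = 5.998 m/s.
Reynolds number Re = ρVD/μ = 1020 · 5.998 · 0.4236 / 0.00117 = 2.215e+06.
Re > 4000 → turbulent. Relative roughness ε/D = 0.000535/0.4236 = 0.00126. Swamee-Jain: f = 0.25/(log₁₀[0.00126/3.7 + 5.74/2.215e+06^0.9])² = 0.25/(log₁₀[0.000341 + 1.12e-05])² = 0.25/(-3.453)² = 0.02097.
Darcy-Weisbach: ΔP = f(L/D)(ρV²/2) = 0.02097·(451/0.4236)·(1020·5.998²/2) = 0.02097·1065·1.835e+04 = 4.096e+05 Pa.

ΔP ≈ 409600 Pa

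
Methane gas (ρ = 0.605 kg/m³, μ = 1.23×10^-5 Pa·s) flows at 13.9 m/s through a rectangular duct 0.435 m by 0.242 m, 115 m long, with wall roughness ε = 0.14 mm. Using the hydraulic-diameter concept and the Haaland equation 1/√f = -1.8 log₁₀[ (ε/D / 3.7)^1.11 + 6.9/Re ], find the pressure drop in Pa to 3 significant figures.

Hydraulic diameter D_h = 4A/P = 4·(0.435·0.242)/(2·(0.435+0.242)) = 0.4211/1.354 = 0.311 m.
Re = ρVD_h/μ = 0.605·13.9·0.311/1.23e-05 = 2.126e+05.
ε/D_h = 0.00014/0.311 = 0.00045; Haaland gives 1/√f = -1.8 log₁₀[4.51e-05+3.25e-05] = 7.398, so f = 0.01827.
ΔP = f(L/D_h)(ρV²/2) = 0.01827·115/0.311·58.45 = 394.9 Pa.

ΔP ≈ 395 Pa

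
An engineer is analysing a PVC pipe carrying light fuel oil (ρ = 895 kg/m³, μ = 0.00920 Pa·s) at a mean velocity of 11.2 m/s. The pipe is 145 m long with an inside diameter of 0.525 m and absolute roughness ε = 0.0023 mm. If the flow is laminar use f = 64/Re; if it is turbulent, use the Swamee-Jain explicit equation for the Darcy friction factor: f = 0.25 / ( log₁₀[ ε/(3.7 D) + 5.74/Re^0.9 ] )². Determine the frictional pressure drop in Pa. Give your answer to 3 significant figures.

Reynolds number Re = ρVD/μ = 895 · 11.2 · 0.525 / 0.0092 = 5.72e+05.
Re > 4000 → turbulent. Relative roughness ε/D = 2.3e-06/0.525 = 4.38e-06. Swamee-Jain: f = 0.25/(log₁₀[4.38e-06/3.7 + 5.74/5.72e+05^0.9])² = 0.25/(log₁₀[1.18e-06 + 3.78e-05])² = 0.25/(-4.409)² = 0.01286.
Darcy-Weisbach: ΔP = f(L/D)(ρV²/2) = 0.01286·(145/0.525)·(895·11.2²/2) = 0.01286·276.2·5.613e+04 = 1.994e+05 Pa.

ΔP ≈ 199000 Pa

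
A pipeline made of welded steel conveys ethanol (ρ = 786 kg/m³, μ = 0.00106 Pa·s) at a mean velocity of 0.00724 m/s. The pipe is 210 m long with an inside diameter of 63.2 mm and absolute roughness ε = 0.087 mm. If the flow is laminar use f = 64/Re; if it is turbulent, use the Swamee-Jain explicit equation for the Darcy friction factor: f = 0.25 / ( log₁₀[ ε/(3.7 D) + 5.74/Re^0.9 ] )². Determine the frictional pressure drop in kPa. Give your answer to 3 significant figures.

ΔP ≈ 0.0129 kPa

Reynolds number Re = ρVD/μ = 786 · 0.00724 · 0.0632 / 0.00106 = 339.3.
Re < 2300 → laminar flow, so f = 64/Re = 64/339.3 = 0.1886 (the turbulent correlation is not needed).
Darcy-Weisbach: ΔP = f(L/D)(ρV²/2) = 0.1886·(210/0.0632)·(786·0.00724²/2) = 0.1886·3323·0.0206 = 12.91 Pa.
ΔP = 12.91 Pa = 0.0129 kPa.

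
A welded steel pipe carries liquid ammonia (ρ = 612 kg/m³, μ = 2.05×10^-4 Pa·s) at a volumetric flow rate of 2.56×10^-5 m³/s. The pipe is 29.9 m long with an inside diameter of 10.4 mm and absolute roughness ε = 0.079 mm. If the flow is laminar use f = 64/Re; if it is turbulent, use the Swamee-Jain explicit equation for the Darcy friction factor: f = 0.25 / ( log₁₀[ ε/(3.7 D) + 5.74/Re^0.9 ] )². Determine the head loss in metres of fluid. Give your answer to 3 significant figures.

h_f ≈ 0.556 m

Cross-sectional area A = πD²/4 = π(0.0104)²/4 = 8.495e-05 m²; mean velocity V = Q/A = 2.56e-05/8.495e-05 = 0.3014 m/s.
Reynolds number Re = ρVD/μ = 612 · 0.3014 · 0.0104 / 0.000205 = 9357.
Re > 4000 → turbulent. Relative roughness ε/D = 7.9e-05/0.0104 = 0.0076. Swamee-Jain: f = 0.25/(log₁₀[0.0076/3.7 + 5.74/9357^0.9])² = 0.25/(log₁₀[0.00205 + 0.00153])² = 0.25/(-2.446)² = 0.0418.
Darcy-Weisbach: ΔP = f(L/D)(ρV²/2) = 0.0418·(29.9/0.0104)·(612·0.3014²/2) = 0.0418·2875·27.79 = 3339 Pa.
Head loss h_f = ΔP/(ρg) = 3339/(612·9.81) = 0.556 m.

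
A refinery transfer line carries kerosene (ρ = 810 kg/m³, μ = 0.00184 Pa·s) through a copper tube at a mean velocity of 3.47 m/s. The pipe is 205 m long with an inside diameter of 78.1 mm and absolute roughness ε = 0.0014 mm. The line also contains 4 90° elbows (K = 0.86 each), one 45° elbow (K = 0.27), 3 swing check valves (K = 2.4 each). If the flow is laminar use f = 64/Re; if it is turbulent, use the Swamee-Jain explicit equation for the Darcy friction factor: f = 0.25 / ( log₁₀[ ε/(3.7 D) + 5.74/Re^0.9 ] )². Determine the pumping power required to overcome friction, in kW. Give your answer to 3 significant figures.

Reynolds number Re = ρVD/μ = 810 · 3.47 · 0.0781 / 0.00184 = 1.193e+05.
Re > 4000 → turbulent. Relative roughness ε/D = 1.4e-06/0.0781 = 1.79e-05. Swamee-Jain: f = 0.25/(log₁₀[1.79e-05/3.7 + 5.74/1.193e+05^0.9])² = 0.25/(log₁₀[4.84e-06 + 0.000155])² = 0.25/(-3.797)² = 0.01734.
Total minor-loss coefficient ΣK = 4·0.86 + 1·0.27 + 3·2.4 = 10.9.
ΔP = [f·L/D + ΣK]·(ρV²/2) = [0.01734·205/0.0781 + 10.9]·(810·3.47²/2) = [45.52 + 10.9]·4877 = 2.752e+05 Pa.
Q = V·A = 3.47·0.004791 = 0.01662 m³/s.
Pumping power P = QΔP = 0.01662·2.752e+05 = 4575 W = 4.57 kW.

P ≈ 4.57 kW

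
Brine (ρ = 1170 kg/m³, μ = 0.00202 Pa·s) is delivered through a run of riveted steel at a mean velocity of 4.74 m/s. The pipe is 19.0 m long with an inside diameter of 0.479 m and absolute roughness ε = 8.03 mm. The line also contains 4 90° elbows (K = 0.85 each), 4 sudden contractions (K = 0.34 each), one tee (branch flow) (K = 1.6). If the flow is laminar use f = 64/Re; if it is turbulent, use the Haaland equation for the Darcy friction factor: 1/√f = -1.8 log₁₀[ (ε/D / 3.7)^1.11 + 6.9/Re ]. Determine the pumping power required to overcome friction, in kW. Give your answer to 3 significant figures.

P ≈ 91.7 kW

Reynolds number Re = ρVD/μ = 1170 · 4.74 · 0.479 / 0.00202 = 1.315e+06.
Re > 4000 → turbulent. Relative roughness ε/D = 0.00803/0.479 = 0.0168. Haaland: 1/√f = -1.8 log₁₀[(0.0168/3.7)^1.11 + 6.9/1.315e+06] = -1.8 log₁₀[0.0025 + 5.25e-06] = 4.681, so f = 0.04563.
Total minor-loss coefficient ΣK = 4·0.85 + 4·0.34 + 1·1.6 = 6.36.
ΔP = [f·L/D + ΣK]·(ρV²/2) = [0.04563·19/0.479 + 6.36]·(1170·4.74²/2) = [1.81 + 6.36]·1.314e+04 = 1.074e+05 Pa.
Q = V·A = 4.74·0.1802 = 0.8542 m³/s.
Pumping power P = QΔP = 0.8542·1.074e+05 = 91720 W = 91.7 kW.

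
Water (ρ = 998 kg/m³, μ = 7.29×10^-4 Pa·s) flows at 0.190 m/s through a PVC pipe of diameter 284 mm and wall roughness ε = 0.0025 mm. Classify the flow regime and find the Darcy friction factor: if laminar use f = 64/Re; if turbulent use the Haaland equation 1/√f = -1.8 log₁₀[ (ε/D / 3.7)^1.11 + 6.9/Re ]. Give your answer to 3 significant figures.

Re = ρVD/μ = 998·0.19·0.284/0.000729 = 7.387e+04.
Re > 4000 → turbulent. ε/D = 2.5e-06/0.284 = 8.8e-06; Haaland: 1/√f = -1.8 log₁₀[5.73e-07 + 9.34e-05] = 7.249, so f = 0.01903.

f ≈ 0.0190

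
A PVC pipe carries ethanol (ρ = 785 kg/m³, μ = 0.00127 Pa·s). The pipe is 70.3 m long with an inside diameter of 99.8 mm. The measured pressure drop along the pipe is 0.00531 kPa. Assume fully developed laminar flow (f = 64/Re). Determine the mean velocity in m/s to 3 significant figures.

V ≈ 0.0185 m/s

For laminar flow, f = 64/Re with Re = ρVD/μ, so Darcy-Weisbach reduces to ΔP = 32μLV/D². Solving for V: V = ΔP·D²/(32μL) = 5.31·(0.0998)²/(32·0.00127·70.3) = 0.01851 m/s.
Check: Re = ρVD/μ = 785·0.01851·0.0998/0.00127 = 1142 < 2300, so the laminar assumption holds.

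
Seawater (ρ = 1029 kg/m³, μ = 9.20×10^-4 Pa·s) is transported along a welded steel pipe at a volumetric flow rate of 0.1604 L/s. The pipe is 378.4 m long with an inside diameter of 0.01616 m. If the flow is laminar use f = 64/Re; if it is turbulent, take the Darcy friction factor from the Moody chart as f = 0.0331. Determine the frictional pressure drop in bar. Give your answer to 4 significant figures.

ΔP ≈ 2.439 bar

Q = 0.1604 L/s = 0.1604/1000 = 0.0001604 m³/s.
Cross-sectional area A = πD²/4 = π(0.01616)²/4 = 0.0002051 m²; mean velocity V = Q/A = 0.0001604/0.0002051 = 0.782 m/s.
Reynolds number Re = ρVD/μ = 1029 · 0.782 · 0.01616 / 0.00092 = 1.414e+04.
Re > 4000 → turbulent; use the Moody-chart value f = 0.0331.
Darcy-Weisbach: ΔP = f(L/D)(ρV²/2) = 0.0331·(378.4/0.01616)·(1029·0.782²/2) = 0.0331·2.342e+04·314.7 = 2.439e+05 Pa.
ΔP = 2.439e+05 Pa = 2.439 bar.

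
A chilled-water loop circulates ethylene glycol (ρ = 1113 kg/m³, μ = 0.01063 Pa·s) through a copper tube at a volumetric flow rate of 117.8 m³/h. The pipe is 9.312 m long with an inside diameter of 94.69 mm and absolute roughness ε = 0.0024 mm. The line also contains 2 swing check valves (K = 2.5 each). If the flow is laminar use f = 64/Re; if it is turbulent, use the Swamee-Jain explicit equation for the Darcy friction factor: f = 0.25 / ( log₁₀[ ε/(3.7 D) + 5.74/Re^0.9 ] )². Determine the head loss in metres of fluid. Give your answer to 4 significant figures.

h_f ≈ 7.802 m

Q = 117.8 m³/h = 117.8/3600 = 0.03272 m³/s.
Cross-sectional area A = πD²/4 = π(0.09469)²/4 = 0.007042 m²; mean velocity V = Q/A = 0.03272/0.007042 = 4.647 m/s.
Reynolds number Re = ρVD/μ = 1113 · 4.647 · 0.09469 / 0.0106 = 4.607e+04.
Re > 4000 → turbulent. Relative roughness ε/D = 2.4e-06/0.09469 = 2.53e-05. Swamee-Jain: f = 0.25/(log₁₀[2.53e-05/3.7 + 5.74/4.607e+04^0.9])² = 0.25/(log₁₀[6.85e-06 + 0.000365])² = 0.25/(-3.43)² = 0.02125.
Total minor-loss coefficient ΣK = 2·2.5 = 5.
ΔP = [f·L/D + ΣK]·(ρV²/2) = [0.02125·9.312/0.09469 + 5]·(1113·4.647²/2) = [2.09 + 5]·1.202e+04 = 8.519e+04 Pa.
Head loss h_f = ΔP/(ρg) = 8.519e+04/(1113·9.81) = 7.802 m.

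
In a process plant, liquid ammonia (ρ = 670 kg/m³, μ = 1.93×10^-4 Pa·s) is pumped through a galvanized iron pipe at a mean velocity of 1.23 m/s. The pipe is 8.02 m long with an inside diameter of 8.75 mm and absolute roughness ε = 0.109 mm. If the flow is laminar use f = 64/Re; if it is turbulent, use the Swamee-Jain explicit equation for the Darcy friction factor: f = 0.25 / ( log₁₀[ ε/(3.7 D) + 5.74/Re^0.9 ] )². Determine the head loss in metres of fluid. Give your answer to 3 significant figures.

h_f ≈ 3.02 m

Reynolds number Re = ρVD/μ = 670 · 1.23 · 0.00875 / 0.000193 = 3.736e+04.
Re > 4000 → turbulent. Relative roughness ε/D = 0.000109/0.00875 = 0.0125. Swamee-Jain: f = 0.25/(log₁₀[0.0125/3.7 + 5.74/3.736e+04^0.9])² = 0.25/(log₁₀[0.00337 + 0.00044])² = 0.25/(-2.419)² = 0.04271.
Darcy-Weisbach: ΔP = f(L/D)(ρV²/2) = 0.04271·(8.02/0.00875)·(670·1.23²/2) = 0.04271·916.6·506.8 = 1.984e+04 Pa.
Head loss h_f = ΔP/(ρg) = 1.984e+04/(670·9.81) = 3.02 m.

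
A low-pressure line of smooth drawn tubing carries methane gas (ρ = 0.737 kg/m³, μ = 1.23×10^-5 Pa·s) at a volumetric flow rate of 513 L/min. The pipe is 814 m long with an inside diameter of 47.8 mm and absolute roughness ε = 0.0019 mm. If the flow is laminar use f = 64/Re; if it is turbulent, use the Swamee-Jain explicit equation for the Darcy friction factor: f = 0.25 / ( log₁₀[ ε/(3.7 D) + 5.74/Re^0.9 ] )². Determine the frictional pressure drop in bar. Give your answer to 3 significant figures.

ΔP ≈ 0.0407 bar

Q = 513 L/min = 513/60000 = 0.00855 m³/s.
Cross-sectional area A = πD²/4 = π(0.0478)²/4 = 0.001795 m²; mean velocity V = Q/A = 0.00855/0.001795 = 4.765 m/s.
Reynolds number Re = ρVD/μ = 0.737 · 4.765 · 0.0478 / 1.23e-05 = 1.365e+04.
Re > 4000 → turbulent. Relative roughness ε/D = 1.9e-06/0.0478 = 3.97e-05. Swamee-Jain: f = 0.25/(log₁₀[3.97e-05/3.7 + 5.74/1.365e+04^0.9])² = 0.25/(log₁₀[1.07e-05 + 0.00109])² = 0.25/(-2.958)² = 0.02857.
Darcy-Weisbach: ΔP = f(L/D)(ρV²/2) = 0.02857·(814/0.0478)·(0.737·4.765²/2) = 0.02857·1.703e+04·8.365 = 4069 Pa.
ΔP = 4069 Pa = 0.0407 bar.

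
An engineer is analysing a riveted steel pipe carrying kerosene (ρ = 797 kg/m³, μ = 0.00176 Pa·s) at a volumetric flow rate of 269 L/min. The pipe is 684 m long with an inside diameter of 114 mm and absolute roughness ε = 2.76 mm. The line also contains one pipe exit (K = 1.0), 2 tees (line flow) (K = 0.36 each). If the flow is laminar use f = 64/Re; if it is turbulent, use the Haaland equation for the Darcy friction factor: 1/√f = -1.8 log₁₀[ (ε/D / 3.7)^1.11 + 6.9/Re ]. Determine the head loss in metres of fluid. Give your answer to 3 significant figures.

h_f ≈ 3.20 m

Q = 269 L/min = 269/60000 = 0.004483 m³/s.
Cross-sectional area A = πD²/4 = π(0.114)²/4 = 0.01021 m²; mean velocity V = Q/A = 0.004483/0.01021 = 0.4392 m/s.
Reynolds number Re = ρVD/μ = 797 · 0.4392 · 0.114 / 0.00176 = 2.268e+04.
Re > 4000 → turbulent. Relative roughness ε/D = 0.00276/0.114 = 0.0242. Haaland: 1/√f = -1.8 log₁₀[(0.0242/3.7)^1.11 + 6.9/2.268e+04] = -1.8 log₁₀[0.00376 + 0.000304] = 4.303, so f = 0.054.
Total minor-loss coefficient ΣK = 1·1 + 2·0.36 = 1.72.
ΔP = [f·L/D + ΣK]·(ρV²/2) = [0.054·684/0.114 + 1.72]·(797·0.4392²/2) = [324 + 1.72]·76.88 = 2.504e+04 Pa.
Head loss h_f = ΔP/(ρg) = 2.504e+04/(797·9.81) = 3.20 m.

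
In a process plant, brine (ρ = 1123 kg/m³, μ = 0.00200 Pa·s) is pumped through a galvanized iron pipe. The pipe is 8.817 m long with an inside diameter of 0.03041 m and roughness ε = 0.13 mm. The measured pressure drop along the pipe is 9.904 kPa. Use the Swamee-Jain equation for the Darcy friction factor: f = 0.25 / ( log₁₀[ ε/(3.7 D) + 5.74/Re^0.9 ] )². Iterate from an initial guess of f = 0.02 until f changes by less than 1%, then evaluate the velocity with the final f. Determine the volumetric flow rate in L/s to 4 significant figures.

Rearranging Darcy-Weisbach: V = √(2·ΔP·D/(f·L·ρ)). With ε/D = 0.00013/0.03041 = 0.00427, iterate starting from f = 0.02:
  f = 0.02 → V = √(2·9904·0.03041/(0.02·8.817·1123)) = 1.744 m/s; Re = ρVD/μ = 2.978e+04; f → 0.03256
  f = 0.03256 → V = 1.367 m/s; Re = 2.334e+04; f → 0.03335
  f = 0.03335 → V = 1.351 m/s; Re = 2.306e+04; f → 0.03339
Converged (Δf/f < 1%). With the final f = 0.03339: V = √(2·9904·0.03041/(0.03339·8.817·1123)) = 1.35 m/s.
Q = V·A = 1.35·(π/4·0.03041²) = 0.0009804 m³/s = 0.9804 L/s.

Q ≈ 0.9804 L/s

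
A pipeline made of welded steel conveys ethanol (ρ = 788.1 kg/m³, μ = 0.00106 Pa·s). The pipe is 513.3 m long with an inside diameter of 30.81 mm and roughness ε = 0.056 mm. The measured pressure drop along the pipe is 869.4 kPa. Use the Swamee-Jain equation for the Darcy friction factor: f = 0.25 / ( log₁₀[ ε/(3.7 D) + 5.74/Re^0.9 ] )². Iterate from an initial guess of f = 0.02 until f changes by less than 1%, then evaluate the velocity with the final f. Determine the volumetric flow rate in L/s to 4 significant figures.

Rearranging Darcy-Weisbach: V = √(2·ΔP·D/(f·L·ρ)). With ε/D = 5.6e-05/0.03081 = 0.00182, iterate starting from f = 0.02:
  f = 0.02 → V = √(2·8.694e+05·0.03081/(0.02·513.3·788.1)) = 2.573 m/s; Re = ρVD/μ = 5.894e+04; f → 0.02591
  f = 0.02591 → V = 2.261 m/s; Re = 5.178e+04; f → 0.02624
  f = 0.02624 → V = 2.246 m/s; Re = 5.146e+04; f → 0.02626
Converged (Δf/f < 1%). With the final f = 0.02626: V = √(2·8.694e+05·0.03081/(0.02626·513.3·788.1)) = 2.246 m/s.
Q = V·A = 2.246·(π/4·0.03081²) = 0.001674 m³/s = 1.674 L/s.

Q ≈ 1.674 L/s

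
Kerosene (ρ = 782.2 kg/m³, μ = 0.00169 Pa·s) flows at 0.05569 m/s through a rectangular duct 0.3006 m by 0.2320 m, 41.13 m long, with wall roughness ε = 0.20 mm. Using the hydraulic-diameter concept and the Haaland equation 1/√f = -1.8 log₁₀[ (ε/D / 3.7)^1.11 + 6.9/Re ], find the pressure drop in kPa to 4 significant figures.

ΔP ≈ 0.006723 kPa

Hydraulic diameter D_h = 4A/P = 4·(0.3006·0.232)/(2·(0.3006+0.232)) = 0.279/1.065 = 0.2619 m.
Re = ρVD_h/μ = 782.2·0.05569·0.2619/0.00169 = 6750.
ε/D_h = 0.0002/0.2619 = 0.000764; Haaland gives 1/√f = -1.8 log₁₀[8.12e-05+0.00102] = 5.323, so f = 0.03529.
ΔP = f(L/D_h)(ρV²/2) = 0.03529·41.13/0.2619·1.213 = 6.723 Pa.
ΔP = 0.006723 kPa.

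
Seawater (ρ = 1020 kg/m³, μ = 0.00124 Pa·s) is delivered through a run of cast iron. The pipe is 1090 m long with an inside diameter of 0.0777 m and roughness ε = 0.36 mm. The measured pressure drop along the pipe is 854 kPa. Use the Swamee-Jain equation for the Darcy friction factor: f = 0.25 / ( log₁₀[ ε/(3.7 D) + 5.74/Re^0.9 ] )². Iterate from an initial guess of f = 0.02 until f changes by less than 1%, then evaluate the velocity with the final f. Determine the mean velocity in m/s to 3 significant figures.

Rearranging Darcy-Weisbach: V = √(2·ΔP·D/(f·L·ρ)). With ε/D = 0.00036/0.0777 = 0.00463, iterate starting from f = 0.02:
  f = 0.02 → V = √(2·8.54e+05·0.0777/(0.02·1090·1020)) = 2.443 m/s; Re = ρVD/μ = 1.561e+05; f → 0.03052
  f = 0.03052 → V = 1.978 m/s; Re = 1.264e+05; f → 0.03069
Converged (Δf/f < 1%). With the final f = 0.03069: V = √(2·8.54e+05·0.0777/(0.03069·1090·1020)) = 1.972 m/s.

V ≈ 1.97 m/s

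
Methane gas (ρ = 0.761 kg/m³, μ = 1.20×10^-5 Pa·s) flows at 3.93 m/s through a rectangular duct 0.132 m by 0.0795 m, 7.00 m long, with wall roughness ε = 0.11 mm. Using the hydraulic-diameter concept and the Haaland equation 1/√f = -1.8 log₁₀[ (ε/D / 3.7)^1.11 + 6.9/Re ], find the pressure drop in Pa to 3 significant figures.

ΔP ≈ 11.1 Pa

Hydraulic diameter D_h = 4A/P = 4·(0.132·0.0795)/(2·(0.132+0.0795)) = 0.04198/0.423 = 0.09923 m.
Re = ρVD_h/μ = 0.761·3.93·0.09923/1.2e-05 = 2.473e+04.
ε/D_h = 0.00011/0.09923 = 0.00111; Haaland gives 1/√f = -1.8 log₁₀[0.000123+0.000279] = 6.113, so f = 0.02676.
ΔP = f(L/D_h)(ρV²/2) = 0.02676·7/0.09923·5.877 = 11.09 Pa.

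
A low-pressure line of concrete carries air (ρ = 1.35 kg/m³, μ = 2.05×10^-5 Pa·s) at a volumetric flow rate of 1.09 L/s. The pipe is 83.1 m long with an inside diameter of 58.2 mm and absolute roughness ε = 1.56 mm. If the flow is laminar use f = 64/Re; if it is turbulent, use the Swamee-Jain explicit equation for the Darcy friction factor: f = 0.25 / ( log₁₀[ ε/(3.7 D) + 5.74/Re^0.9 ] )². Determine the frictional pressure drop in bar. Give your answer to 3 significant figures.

ΔP ≈ 6.59×10^-5 bar

Q = 1.09 L/s = 1.09/1000 = 0.00109 m³/s.
Cross-sectional area A = πD²/4 = π(0.0582)²/4 = 0.00266 m²; mean velocity V = Q/A = 0.00109/0.00266 = 0.4097 m/s.
Reynolds number Re = ρVD/μ = 1.35 · 0.4097 · 0.0582 / 2.05e-05 = 1570.
Re < 2300 → laminar flow, so f = 64/Re = 64/1570 = 0.04076 (the turbulent correlation is not needed).
Darcy-Weisbach: ΔP = f(L/D)(ρV²/2) = 0.04076·(83.1/0.0582)·(1.35·0.4097²/2) = 0.04076·1428·0.1133 = 6.594 Pa.
ΔP = 6.594 Pa = 6.59×10^-5 bar.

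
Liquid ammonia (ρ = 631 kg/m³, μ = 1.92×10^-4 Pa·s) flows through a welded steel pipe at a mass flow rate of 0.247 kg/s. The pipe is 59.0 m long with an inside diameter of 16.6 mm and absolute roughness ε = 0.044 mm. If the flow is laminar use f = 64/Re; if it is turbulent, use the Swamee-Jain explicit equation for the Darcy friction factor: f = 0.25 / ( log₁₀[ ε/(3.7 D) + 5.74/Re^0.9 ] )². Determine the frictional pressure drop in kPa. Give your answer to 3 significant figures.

ΔP ≈ 98.9 kPa

A = πD²/4 = π(0.0166)²/4 = 0.0002164 m²; mean velocity V = ṁ/(ρA) = 0.247/(631 · 0.0002164) = 1.809 m/s.
Reynolds number Re = ρVD/μ = 631 · 1.809 · 0.0166 / 0.000192 = 9.867e+04.
Re > 4000 → turbulent. Relative roughness ε/D = 4.4e-05/0.0166 = 0.00265. Swamee-Jain: f = 0.25/(log₁₀[0.00265/3.7 + 5.74/9.867e+04^0.9])² = 0.25/(log₁₀[0.000716 + 0.000184])² = 0.25/(-3.046)² = 0.02695.
Darcy-Weisbach: ΔP = f(L/D)(ρV²/2) = 0.02695·(59/0.0166)·(631·1.809²/2) = 0.02695·3554·1032 = 9.886e+04 Pa.
ΔP = 9.886e+04 Pa = 98.9 kPa.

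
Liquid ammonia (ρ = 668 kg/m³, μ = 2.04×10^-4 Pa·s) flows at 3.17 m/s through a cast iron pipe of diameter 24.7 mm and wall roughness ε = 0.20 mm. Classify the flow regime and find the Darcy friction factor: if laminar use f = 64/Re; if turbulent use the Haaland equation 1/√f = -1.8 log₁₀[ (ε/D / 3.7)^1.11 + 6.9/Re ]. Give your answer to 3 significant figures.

f ≈ 0.0357

Re = ρVD/μ = 668·3.17·0.0247/0.000204 = 2.564e+05.
Re > 4000 → turbulent. ε/D = 0.0002/0.0247 = 0.0081; Haaland: 1/√f = -1.8 log₁₀[0.00112 + 2.69e-05] = 5.296, so f = 0.03566.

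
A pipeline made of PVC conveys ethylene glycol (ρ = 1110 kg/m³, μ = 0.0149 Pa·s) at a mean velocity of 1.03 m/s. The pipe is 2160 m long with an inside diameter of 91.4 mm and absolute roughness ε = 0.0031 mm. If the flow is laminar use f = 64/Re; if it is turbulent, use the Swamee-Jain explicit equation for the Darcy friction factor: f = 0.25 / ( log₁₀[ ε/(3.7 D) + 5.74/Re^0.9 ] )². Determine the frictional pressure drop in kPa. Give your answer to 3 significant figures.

ΔP ≈ 477 kPa

Reynolds number Re = ρVD/μ = 1110 · 1.03 · 0.0914 / 0.0149 = 7013.
Re > 4000 → turbulent. Relative roughness ε/D = 3.1e-06/0.0914 = 3.39e-05. Swamee-Jain: f = 0.25/(log₁₀[3.39e-05/3.7 + 5.74/7013^0.9])² = 0.25/(log₁₀[9.17e-06 + 0.00198])² = 0.25/(-2.7)² = 0.03428.
Darcy-Weisbach: ΔP = f(L/D)(ρV²/2) = 0.03428·(2160/0.0914)·(1110·1.03²/2) = 0.03428·2.363e+04·588.8 = 4.77e+05 Pa.
ΔP = 4.77e+05 Pa = 477 kPa.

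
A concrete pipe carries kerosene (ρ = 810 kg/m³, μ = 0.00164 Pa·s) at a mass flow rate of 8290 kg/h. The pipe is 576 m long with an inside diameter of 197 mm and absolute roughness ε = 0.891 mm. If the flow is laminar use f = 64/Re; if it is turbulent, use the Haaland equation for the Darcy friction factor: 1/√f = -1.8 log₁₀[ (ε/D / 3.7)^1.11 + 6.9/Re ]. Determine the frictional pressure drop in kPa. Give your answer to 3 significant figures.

ΔP ≈ 0.386 kPa

ṁ = 8290 kg/h = 8290/3600 = 2.303 kg/s.
A = πD²/4 = π(0.197)²/4 = 0.03048 m²; mean velocity V = ṁ/(ρA) = 2.303/(810 · 0.03048) = 0.09327 m/s.
Reynolds number Re = ρVD/μ = 810 · 0.09327 · 0.197 / 0.00164 = 9075.
Re > 4000 → turbulent. Relative roughness ε/D = 0.000891/0.197 = 0.00452. Haaland: 1/√f = -1.8 log₁₀[(0.00452/3.7)^1.11 + 6.9/9075] = -1.8 log₁₀[0.000585 + 0.00076] = 5.168, so f = 0.03744.
Darcy-Weisbach: ΔP = f(L/D)(ρV²/2) = 0.03744·(576/0.197)·(810·0.09327²/2) = 0.03744·2924·3.523 = 385.6 Pa.
ΔP = 385.6 Pa = 0.386 kPa.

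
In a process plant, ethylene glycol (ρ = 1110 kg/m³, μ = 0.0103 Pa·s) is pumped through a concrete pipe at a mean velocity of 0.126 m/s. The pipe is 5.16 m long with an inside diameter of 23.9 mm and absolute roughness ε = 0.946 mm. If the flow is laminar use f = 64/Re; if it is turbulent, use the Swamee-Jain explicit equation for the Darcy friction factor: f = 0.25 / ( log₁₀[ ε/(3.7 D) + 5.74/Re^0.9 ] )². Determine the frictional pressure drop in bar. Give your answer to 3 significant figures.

Reynolds number Re = ρVD/μ = 1110 · 0.126 · 0.0239 / 0.0103 = 324.5.
Re < 2300 → laminar flow, so f = 64/Re = 64/324.5 = 0.1972 (the turbulent correlation is not needed).
Darcy-Weisbach: ΔP = f(L/D)(ρV²/2) = 0.1972·(5.16/0.0239)·(1110·0.126²/2) = 0.1972·215.9·8.811 = 375.2 Pa.
ΔP = 375.2 Pa = 0.00375 bar.

ΔP ≈ 0.00375 bar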